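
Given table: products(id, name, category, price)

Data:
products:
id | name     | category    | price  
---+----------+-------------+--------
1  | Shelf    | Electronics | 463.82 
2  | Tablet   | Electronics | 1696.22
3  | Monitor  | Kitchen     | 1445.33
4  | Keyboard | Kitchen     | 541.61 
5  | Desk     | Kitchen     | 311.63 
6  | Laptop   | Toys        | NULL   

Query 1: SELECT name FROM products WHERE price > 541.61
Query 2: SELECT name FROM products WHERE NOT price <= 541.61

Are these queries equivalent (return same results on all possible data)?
Yes, equivalent

Both queries return: [('Monitor',), ('Tablet',)]

Reason: Both filter price > 541.61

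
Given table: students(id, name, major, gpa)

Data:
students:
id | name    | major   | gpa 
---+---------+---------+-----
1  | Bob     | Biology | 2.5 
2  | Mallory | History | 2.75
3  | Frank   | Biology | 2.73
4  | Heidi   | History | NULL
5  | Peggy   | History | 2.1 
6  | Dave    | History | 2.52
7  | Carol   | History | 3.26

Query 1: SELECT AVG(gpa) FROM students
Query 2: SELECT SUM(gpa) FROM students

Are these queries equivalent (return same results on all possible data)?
No, not equivalent

Query 1 returns: [(2.643333333333333,)]
Query 2 returns: [(15.86,)]

Reason: AVG vs SUM give different aggregate values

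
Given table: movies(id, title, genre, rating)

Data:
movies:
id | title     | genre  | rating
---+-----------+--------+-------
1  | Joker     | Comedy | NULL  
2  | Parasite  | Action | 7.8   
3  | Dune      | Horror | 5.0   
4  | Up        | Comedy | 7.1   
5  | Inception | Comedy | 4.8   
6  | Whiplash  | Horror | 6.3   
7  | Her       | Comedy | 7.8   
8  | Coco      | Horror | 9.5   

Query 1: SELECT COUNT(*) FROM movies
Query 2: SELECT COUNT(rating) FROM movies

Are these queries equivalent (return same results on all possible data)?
No, not equivalent

Query 1 returns: [(8,)]
Query 2 returns: [(7,)]

Reason: COUNT(*) includes NULLs, COUNT(column) excludes them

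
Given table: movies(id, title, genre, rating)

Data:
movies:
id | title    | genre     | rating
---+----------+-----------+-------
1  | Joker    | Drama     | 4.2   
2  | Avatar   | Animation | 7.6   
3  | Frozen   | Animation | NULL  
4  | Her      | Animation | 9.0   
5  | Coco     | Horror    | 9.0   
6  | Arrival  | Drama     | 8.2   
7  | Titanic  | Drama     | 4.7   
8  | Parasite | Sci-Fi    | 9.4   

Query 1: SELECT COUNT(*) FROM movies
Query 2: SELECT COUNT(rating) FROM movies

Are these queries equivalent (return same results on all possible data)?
No, not equivalent

Query 1 returns: [(8,)]
Query 2 returns: [(7,)]

Reason: COUNT(*) includes NULLs, COUNT(column) excludes them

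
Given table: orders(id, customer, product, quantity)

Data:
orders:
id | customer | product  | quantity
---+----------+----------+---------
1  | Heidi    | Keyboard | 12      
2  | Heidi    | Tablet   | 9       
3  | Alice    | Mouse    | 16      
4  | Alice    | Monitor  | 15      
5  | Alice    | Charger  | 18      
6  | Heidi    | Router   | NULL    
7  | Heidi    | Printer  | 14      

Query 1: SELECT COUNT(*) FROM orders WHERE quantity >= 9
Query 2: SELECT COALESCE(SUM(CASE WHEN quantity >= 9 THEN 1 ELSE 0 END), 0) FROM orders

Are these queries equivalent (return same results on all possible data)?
Yes, equivalent

Both queries return: [(6,)]

Reason: COUNT with WHERE vs conditional SUM (COALESCE handles empty-table NULL)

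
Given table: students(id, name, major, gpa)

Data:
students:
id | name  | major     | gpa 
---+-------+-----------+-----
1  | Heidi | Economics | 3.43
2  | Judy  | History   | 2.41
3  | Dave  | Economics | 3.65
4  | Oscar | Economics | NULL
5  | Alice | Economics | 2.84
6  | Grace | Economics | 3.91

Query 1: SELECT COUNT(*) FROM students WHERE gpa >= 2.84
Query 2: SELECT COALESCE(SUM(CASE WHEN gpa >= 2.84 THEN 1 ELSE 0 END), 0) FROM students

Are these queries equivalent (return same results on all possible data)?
Yes, equivalent

Both queries return: [(4,)]

Reason: COUNT with WHERE vs conditional SUM (COALESCE handles empty-table NULL)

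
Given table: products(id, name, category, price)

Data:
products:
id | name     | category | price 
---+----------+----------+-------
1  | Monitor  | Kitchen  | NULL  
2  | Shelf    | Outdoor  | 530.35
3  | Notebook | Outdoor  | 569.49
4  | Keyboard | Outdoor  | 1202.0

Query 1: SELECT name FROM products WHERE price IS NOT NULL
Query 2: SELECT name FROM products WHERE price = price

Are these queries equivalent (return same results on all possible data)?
Yes, equivalent

Both queries return: [('Keyboard',), ('Notebook',), ('Shelf',)]

Reason: IS NOT NULL vs self-equality (both exclude NULLs)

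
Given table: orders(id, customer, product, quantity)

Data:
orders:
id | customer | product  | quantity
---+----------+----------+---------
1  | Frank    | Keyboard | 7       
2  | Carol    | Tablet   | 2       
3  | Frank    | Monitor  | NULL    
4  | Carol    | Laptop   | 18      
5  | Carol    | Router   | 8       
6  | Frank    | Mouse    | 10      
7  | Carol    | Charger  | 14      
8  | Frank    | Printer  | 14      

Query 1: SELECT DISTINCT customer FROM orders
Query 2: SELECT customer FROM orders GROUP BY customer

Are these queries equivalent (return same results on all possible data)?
Yes, equivalent

Both queries return: [('Carol',), ('Frank',)]

Reason: Both get unique customers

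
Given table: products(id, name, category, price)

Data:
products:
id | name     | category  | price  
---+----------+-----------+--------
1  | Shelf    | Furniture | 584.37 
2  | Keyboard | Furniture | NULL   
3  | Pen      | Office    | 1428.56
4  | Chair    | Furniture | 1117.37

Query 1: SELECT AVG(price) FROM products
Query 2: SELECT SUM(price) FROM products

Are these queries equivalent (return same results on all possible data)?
No, not equivalent

Query 1 returns: [(1043.4333333333332,)]
Query 2 returns: [(3130.2999999999997,)]

Reason: AVG vs SUM give different aggregate values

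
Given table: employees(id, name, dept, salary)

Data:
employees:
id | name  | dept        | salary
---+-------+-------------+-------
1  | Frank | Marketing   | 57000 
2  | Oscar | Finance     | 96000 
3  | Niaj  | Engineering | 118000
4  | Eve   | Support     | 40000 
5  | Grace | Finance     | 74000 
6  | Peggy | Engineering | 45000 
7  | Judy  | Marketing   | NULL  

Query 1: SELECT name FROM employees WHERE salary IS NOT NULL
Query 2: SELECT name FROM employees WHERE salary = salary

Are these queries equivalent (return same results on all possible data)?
Yes, equivalent

Both queries return: [('Eve',), ('Frank',), ('Grace',), ('Niaj',), ('Oscar',), ('Peggy',)]

Reason: IS NOT NULL vs self-equality (both exclude NULLs)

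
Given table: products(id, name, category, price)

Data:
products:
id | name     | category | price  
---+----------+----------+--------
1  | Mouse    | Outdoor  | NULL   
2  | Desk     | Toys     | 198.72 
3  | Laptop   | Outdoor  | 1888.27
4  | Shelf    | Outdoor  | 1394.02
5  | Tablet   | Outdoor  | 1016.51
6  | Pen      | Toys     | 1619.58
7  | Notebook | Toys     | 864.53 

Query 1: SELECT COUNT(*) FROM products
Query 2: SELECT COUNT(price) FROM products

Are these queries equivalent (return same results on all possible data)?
No, not equivalent

Query 1 returns: [(7,)]
Query 2 returns: [(6,)]

Reason: COUNT(*) includes NULLs, COUNT(column) excludes them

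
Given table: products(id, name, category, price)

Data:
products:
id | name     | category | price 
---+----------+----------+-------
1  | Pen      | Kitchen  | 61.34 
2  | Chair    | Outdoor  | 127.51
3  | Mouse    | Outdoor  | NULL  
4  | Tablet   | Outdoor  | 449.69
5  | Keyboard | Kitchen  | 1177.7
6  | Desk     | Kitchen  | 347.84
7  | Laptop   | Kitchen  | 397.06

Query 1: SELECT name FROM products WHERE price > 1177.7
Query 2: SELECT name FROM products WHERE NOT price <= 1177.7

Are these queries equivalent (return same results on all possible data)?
Yes, equivalent

Both queries return: []

Reason: Both filter price > 1177.7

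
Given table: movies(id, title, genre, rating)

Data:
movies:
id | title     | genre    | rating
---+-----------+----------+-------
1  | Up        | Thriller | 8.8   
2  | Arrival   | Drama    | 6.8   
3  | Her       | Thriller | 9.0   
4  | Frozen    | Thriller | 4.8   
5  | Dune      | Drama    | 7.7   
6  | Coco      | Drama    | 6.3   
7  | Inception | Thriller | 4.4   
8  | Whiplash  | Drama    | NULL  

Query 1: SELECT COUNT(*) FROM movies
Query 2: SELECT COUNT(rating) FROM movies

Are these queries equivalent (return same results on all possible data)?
No, not equivalent

Query 1 returns: [(8,)]
Query 2 returns: [(7,)]

Reason: COUNT(*) includes NULLs, COUNT(column) excludes them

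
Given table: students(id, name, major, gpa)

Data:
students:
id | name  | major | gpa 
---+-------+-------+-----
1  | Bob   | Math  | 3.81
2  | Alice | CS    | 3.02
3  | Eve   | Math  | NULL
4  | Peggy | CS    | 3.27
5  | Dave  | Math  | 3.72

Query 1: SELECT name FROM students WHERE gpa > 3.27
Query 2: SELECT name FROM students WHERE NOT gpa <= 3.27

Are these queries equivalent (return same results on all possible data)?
Yes, equivalent

Both queries return: [('Bob',), ('Dave',)]

Reason: Both filter gpa > 3.27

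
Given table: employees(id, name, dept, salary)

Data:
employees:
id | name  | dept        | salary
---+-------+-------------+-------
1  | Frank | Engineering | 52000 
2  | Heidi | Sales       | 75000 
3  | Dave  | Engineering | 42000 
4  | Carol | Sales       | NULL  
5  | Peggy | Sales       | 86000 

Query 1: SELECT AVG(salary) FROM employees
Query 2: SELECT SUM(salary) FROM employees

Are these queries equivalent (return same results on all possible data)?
No, not equivalent

Query 1 returns: [(63750.0,)]
Query 2 returns: [(255000,)]

Reason: AVG vs SUM give different aggregate values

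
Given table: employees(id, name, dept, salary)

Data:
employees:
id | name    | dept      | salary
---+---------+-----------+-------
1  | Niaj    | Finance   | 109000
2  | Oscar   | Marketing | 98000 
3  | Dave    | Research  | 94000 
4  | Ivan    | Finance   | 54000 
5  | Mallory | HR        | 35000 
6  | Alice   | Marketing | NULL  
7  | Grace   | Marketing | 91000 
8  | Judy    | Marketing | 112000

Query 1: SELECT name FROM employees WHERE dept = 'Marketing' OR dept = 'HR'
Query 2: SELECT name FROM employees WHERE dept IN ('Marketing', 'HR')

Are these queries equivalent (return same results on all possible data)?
Yes, equivalent

Both queries return: [('Alice',), ('Grace',), ('Judy',), ('Mallory',), ('Oscar',)]

Reason: OR vs IN are equivalent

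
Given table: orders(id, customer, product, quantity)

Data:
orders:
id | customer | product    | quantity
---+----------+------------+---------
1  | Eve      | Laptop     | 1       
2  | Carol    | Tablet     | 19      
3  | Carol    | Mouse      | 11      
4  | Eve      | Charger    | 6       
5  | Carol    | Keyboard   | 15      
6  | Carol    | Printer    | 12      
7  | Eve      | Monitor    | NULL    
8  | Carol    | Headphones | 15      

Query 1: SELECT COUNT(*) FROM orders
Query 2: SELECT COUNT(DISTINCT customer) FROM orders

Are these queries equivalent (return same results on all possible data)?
No, not equivalent

Query 1 returns: [(8,)]
Query 2 returns: [(2,)]

Reason: COUNT(*) counts rows, COUNT(DISTINCT customer) counts unique customers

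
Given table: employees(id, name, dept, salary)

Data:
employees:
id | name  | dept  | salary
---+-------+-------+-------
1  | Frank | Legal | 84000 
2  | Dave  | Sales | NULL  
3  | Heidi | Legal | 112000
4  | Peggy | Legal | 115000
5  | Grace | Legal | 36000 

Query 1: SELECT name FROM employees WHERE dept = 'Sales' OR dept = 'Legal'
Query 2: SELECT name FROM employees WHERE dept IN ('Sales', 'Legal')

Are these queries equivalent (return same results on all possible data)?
Yes, equivalent

Both queries return: [('Dave',), ('Frank',), ('Grace',), ('Heidi',), ('Peggy',)]

Reason: OR vs IN are equivalent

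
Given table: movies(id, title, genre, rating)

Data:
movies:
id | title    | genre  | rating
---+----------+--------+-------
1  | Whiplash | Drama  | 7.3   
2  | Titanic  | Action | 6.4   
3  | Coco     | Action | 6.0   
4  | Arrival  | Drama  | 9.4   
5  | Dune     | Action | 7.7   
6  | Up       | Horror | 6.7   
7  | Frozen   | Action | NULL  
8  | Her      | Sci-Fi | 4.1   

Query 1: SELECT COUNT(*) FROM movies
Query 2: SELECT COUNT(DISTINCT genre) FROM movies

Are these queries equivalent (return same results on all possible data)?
No, not equivalent

Query 1 returns: [(8,)]
Query 2 returns: [(4,)]

Reason: COUNT(*) counts rows, COUNT(DISTINCT genre) counts unique genres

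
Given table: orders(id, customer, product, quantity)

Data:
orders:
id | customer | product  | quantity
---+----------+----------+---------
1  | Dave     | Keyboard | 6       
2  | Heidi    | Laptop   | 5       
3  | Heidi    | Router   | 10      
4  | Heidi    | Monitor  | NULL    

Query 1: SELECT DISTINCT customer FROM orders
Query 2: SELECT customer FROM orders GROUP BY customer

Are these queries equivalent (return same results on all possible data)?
Yes, equivalent

Both queries return: [('Dave',), ('Heidi',)]

Reason: Both get unique customers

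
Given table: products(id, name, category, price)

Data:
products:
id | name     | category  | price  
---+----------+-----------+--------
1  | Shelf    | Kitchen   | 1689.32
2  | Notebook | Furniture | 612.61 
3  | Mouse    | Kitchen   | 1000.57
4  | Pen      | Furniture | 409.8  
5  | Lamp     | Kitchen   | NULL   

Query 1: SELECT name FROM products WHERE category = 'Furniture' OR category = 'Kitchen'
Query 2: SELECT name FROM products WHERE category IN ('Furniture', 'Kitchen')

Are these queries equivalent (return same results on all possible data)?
Yes, equivalent

Both queries return: [('Lamp',), ('Mouse',), ('Notebook',), ('Pen',), ('Shelf',)]

Reason: OR vs IN are equivalent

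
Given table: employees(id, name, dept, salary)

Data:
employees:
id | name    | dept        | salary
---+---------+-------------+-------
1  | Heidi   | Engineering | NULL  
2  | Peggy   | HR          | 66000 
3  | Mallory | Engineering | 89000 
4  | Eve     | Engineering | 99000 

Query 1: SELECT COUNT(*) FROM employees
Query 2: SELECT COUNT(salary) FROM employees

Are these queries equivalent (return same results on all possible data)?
No, not equivalent

Query 1 returns: [(4,)]
Query 2 returns: [(3,)]

Reason: COUNT(*) includes NULLs, COUNT(column) excludes them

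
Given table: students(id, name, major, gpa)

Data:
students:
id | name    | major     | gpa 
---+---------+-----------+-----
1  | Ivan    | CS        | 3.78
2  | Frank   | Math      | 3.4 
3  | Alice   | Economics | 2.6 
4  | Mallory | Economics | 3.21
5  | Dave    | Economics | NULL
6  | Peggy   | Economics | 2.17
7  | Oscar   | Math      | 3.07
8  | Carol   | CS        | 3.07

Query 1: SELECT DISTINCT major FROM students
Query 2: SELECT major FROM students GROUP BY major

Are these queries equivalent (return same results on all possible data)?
Yes, equivalent

Both queries return: [('CS',), ('Economics',), ('Math',)]

Reason: Both get unique majors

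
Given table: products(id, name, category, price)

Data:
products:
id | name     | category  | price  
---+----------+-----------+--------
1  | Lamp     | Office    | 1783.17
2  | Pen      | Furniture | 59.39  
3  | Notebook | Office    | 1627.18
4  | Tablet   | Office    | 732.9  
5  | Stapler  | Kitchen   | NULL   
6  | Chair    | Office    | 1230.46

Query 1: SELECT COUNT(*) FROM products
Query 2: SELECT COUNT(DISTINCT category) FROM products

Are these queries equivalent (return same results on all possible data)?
No, not equivalent

Query 1 returns: [(6,)]
Query 2 returns: [(3,)]

Reason: COUNT(*) counts rows, COUNT(DISTINCT category) counts unique categorys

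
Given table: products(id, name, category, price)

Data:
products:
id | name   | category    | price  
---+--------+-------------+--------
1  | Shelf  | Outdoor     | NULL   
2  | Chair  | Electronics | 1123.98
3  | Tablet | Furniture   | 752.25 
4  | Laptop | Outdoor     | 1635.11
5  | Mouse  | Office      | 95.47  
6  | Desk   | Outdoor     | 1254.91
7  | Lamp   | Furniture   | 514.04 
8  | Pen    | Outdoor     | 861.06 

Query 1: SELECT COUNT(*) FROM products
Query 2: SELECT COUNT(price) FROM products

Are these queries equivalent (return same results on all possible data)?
No, not equivalent

Query 1 returns: [(8,)]
Query 2 returns: [(7,)]

Reason: COUNT(*) includes NULLs, COUNT(column) excludes them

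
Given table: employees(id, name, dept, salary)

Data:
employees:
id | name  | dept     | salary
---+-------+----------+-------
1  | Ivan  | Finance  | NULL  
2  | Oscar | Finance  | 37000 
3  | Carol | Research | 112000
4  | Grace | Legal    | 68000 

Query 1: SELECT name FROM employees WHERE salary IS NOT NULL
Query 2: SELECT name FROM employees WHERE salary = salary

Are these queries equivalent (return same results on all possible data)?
Yes, equivalent

Both queries return: [('Carol',), ('Grace',), ('Oscar',)]

Reason: IS NOT NULL vs self-equality (both exclude NULLs)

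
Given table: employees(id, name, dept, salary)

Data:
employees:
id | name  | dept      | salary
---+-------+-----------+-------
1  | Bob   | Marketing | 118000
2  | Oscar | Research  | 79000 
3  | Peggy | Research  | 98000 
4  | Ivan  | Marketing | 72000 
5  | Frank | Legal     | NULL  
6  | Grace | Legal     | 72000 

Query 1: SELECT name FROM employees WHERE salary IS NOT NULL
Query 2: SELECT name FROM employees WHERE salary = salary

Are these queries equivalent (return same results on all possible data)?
Yes, equivalent

Both queries return: [('Bob',), ('Grace',), ('Ivan',), ('Oscar',), ('Peggy',)]

Reason: IS NOT NULL vs self-equality (both exclude NULLs)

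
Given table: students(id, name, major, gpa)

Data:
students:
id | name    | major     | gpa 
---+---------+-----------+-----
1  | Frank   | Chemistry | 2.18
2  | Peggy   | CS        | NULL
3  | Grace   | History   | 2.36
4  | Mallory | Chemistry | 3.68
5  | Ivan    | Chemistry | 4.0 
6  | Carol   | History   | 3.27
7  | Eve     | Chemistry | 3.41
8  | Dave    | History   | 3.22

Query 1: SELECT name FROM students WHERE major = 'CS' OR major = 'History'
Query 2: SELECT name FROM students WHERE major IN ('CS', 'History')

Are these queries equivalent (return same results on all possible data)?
Yes, equivalent

Both queries return: [('Carol',), ('Dave',), ('Grace',), ('Peggy',)]

Reason: OR vs IN are equivalent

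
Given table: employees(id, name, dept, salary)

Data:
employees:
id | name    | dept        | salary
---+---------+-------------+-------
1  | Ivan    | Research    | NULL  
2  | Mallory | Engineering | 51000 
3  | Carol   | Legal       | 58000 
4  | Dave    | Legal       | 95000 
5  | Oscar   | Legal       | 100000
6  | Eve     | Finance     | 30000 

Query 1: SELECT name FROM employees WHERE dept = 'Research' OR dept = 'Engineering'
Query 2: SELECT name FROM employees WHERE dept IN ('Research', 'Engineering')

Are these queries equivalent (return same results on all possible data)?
Yes, equivalent

Both queries return: [('Ivan',), ('Mallory',)]

Reason: OR vs IN are equivalent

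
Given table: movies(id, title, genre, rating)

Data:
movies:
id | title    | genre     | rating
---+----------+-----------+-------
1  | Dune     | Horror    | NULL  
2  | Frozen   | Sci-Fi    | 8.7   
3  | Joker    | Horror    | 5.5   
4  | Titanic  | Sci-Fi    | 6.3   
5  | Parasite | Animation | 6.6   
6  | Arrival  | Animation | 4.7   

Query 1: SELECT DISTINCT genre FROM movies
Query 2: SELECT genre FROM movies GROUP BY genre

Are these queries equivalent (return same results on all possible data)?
Yes, equivalent

Both queries return: [('Animation',), ('Horror',), ('Sci-Fi',)]

Reason: Both get unique genres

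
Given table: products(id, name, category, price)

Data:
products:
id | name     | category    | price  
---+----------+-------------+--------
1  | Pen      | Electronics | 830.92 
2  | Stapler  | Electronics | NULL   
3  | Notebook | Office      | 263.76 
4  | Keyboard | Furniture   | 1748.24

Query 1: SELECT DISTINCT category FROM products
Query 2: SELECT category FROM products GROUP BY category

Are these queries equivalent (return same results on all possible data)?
Yes, equivalent

Both queries return: [('Electronics',), ('Furniture',), ('Office',)]

Reason: Both get unique categorys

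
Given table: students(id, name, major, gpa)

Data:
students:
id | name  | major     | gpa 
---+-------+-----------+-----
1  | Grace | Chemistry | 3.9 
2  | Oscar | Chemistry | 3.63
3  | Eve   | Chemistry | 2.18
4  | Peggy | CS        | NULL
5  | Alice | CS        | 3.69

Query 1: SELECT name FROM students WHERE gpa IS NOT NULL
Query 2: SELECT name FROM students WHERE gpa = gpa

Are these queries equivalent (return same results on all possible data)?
Yes, equivalent

Both queries return: [('Alice',), ('Eve',), ('Grace',), ('Oscar',)]

Reason: IS NOT NULL vs self-equality (both exclude NULLs)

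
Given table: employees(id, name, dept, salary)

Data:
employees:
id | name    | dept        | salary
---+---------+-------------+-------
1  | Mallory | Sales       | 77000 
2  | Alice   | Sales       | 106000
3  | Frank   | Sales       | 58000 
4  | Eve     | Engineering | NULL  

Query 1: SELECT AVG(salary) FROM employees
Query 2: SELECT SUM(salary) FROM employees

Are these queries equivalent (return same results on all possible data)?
No, not equivalent

Query 1 returns: [(80333.33333333333,)]
Query 2 returns: [(241000,)]

Reason: AVG vs SUM give different aggregate values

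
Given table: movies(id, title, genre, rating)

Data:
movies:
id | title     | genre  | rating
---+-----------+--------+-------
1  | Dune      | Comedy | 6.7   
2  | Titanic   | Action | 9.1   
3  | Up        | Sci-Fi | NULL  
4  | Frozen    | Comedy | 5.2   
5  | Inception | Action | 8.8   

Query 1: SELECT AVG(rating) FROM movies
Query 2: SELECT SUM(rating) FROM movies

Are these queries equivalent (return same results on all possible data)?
No, not equivalent

Query 1 returns: [(7.45,)]
Query 2 returns: [(29.8,)]

Reason: AVG vs SUM give different aggregate values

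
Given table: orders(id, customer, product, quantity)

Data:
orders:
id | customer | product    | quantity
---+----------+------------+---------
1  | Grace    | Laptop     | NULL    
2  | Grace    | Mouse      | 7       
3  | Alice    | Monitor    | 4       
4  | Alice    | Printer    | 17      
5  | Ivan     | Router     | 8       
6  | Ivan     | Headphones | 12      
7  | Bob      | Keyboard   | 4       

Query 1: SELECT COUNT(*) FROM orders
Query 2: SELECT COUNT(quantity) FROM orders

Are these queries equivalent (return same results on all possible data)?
No, not equivalent

Query 1 returns: [(7,)]
Query 2 returns: [(6,)]

Reason: COUNT(*) includes NULLs, COUNT(column) excludes them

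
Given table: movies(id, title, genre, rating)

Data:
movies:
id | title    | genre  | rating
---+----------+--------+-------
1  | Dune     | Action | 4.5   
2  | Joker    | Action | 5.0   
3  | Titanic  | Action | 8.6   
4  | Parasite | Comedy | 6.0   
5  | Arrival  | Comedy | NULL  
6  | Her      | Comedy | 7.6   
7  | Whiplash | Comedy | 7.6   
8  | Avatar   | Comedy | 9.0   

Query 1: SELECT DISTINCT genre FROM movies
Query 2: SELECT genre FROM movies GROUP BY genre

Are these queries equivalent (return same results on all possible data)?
Yes, equivalent

Both queries return: [('Action',), ('Comedy',)]

Reason: Both get unique genres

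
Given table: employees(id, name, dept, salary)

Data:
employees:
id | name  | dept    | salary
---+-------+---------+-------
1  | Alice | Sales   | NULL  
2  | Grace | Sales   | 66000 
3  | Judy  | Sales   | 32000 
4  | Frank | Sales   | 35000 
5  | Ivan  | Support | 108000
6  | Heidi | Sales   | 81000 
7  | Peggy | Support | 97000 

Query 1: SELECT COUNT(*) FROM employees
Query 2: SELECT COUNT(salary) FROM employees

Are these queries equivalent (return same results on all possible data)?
No, not equivalent

Query 1 returns: [(7,)]
Query 2 returns: [(6,)]

Reason: COUNT(*) includes NULLs, COUNT(column) excludes them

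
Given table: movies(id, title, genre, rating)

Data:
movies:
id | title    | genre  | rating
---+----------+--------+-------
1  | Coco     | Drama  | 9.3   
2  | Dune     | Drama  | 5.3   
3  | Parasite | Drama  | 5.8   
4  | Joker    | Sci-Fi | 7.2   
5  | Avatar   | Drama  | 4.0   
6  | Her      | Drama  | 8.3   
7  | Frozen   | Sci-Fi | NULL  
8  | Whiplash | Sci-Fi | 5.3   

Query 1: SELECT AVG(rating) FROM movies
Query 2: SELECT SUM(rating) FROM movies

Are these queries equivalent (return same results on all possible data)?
No, not equivalent

Query 1 returns: [(6.457142857142857,)]
Query 2 returns: [(45.2,)]

Reason: AVG vs SUM give different aggregate values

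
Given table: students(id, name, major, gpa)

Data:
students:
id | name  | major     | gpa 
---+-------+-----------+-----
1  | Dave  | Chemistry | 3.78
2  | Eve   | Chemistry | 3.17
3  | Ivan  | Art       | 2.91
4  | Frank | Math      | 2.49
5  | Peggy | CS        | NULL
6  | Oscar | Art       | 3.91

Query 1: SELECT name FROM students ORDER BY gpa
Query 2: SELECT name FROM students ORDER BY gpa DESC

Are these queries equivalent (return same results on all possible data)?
No, not equivalent

Query 1 returns: [('Peggy',), ('Frank',), ('Ivan',), ('Eve',), ('Dave',), ('Oscar',)]
Query 2 returns: [('Oscar',), ('Dave',), ('Eve',), ('Ivan',), ('Frank',), ('Peggy',)]

Reason: ASC vs DESC gives opposite ordering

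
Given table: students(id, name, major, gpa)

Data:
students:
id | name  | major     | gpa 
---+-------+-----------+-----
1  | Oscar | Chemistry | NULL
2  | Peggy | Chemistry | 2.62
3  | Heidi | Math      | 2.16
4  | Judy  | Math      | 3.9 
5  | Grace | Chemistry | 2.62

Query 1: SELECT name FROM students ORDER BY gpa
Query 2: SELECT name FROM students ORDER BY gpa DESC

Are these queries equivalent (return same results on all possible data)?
No, not equivalent

Query 1 returns: [('Oscar',), ('Heidi',), ('Peggy',), ('Grace',), ('Judy',)]
Query 2 returns: [('Judy',), ('Peggy',), ('Grace',), ('Heidi',), ('Oscar',)]

Reason: ASC vs DESC gives opposite ordering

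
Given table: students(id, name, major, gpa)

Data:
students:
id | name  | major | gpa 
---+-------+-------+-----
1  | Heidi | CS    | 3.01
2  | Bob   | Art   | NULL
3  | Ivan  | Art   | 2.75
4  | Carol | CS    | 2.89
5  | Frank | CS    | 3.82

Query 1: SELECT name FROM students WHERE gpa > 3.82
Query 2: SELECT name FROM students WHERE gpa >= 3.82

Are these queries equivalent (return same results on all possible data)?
No, not equivalent

Query 1 returns: []
Query 2 returns: [('Frank',)]

Reason: > vs >= gives different results when gpa = 3.82 exists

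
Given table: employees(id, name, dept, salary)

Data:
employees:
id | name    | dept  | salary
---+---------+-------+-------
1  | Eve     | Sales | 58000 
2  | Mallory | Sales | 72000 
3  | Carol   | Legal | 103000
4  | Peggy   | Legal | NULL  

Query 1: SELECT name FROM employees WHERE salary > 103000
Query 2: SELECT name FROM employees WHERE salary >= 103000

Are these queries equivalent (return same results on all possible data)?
No, not equivalent

Query 1 returns: []
Query 2 returns: [('Carol',)]

Reason: > vs >= gives different results when salary = 103000 exists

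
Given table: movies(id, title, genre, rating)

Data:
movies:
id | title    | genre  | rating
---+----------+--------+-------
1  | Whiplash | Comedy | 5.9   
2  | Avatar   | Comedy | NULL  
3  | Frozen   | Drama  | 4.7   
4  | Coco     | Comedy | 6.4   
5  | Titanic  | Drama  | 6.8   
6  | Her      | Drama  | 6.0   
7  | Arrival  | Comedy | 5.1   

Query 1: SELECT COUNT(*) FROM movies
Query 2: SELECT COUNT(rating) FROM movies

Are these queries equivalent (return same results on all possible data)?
No, not equivalent

Query 1 returns: [(7,)]
Query 2 returns: [(6,)]

Reason: COUNT(*) includes NULLs, COUNT(column) excludes them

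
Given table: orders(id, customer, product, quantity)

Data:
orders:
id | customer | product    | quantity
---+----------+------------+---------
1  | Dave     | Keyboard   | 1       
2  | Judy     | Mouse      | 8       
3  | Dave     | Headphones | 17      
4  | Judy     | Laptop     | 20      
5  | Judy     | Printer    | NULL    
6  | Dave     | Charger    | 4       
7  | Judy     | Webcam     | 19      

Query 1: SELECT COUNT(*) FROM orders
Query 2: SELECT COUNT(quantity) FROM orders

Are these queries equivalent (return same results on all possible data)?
No, not equivalent

Query 1 returns: [(7,)]
Query 2 returns: [(6,)]

Reason: COUNT(*) includes NULLs, COUNT(column) excludes them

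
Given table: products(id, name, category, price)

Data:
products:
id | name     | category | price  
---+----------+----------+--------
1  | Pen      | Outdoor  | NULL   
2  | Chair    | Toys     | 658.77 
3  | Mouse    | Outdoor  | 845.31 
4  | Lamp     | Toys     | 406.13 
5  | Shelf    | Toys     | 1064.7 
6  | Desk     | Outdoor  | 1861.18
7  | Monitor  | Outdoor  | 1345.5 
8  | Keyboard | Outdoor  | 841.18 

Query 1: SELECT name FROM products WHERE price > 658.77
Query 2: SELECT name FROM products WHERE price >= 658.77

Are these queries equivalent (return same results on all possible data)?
No, not equivalent

Query 1 returns: [('Mouse',), ('Shelf',), ('Desk',), ('Monitor',), ('Keyboard',)]
Query 2 returns: [('Chair',), ('Mouse',), ('Shelf',), ('Desk',), ('Monitor',), ('Keyboard',)]

Reason: > vs >= gives different results when price = 658.77 exists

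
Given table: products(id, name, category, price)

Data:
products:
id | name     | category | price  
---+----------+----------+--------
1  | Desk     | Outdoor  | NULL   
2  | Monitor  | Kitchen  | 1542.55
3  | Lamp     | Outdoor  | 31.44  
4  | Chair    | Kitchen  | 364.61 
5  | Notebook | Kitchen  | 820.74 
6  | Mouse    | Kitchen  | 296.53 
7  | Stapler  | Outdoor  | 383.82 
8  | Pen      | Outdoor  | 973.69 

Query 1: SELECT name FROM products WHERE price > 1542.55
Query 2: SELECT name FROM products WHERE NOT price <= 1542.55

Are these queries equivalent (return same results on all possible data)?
Yes, equivalent

Both queries return: []

Reason: Both filter price > 1542.55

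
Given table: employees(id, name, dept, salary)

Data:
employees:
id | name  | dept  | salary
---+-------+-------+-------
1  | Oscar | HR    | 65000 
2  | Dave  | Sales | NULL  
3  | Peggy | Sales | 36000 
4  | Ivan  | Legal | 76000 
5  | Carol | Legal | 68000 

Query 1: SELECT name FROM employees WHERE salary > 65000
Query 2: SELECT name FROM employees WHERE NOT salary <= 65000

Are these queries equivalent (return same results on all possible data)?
Yes, equivalent

Both queries return: [('Carol',), ('Ivan',)]

Reason: Both filter salary > 65000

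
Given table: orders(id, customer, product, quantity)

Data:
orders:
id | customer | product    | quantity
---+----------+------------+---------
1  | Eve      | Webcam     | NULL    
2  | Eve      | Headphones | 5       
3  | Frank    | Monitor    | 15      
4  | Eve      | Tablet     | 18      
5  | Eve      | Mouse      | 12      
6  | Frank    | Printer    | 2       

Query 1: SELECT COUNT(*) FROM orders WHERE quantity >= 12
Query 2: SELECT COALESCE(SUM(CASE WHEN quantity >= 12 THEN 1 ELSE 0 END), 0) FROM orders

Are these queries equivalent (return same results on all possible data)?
Yes, equivalent

Both queries return: [(3,)]

Reason: COUNT with WHERE vs conditional SUM (COALESCE handles empty-table NULL)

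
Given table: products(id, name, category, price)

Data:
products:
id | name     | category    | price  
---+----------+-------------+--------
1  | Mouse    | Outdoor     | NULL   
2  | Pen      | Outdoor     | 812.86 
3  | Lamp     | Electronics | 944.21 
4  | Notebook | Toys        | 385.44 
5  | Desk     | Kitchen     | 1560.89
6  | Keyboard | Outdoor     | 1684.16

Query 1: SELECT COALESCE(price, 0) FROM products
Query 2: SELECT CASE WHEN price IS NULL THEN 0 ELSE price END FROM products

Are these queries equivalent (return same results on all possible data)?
Yes, equivalent

Both queries return: [(0,), (385.44,), (812.86,), (944.21,), (1560.89,), (1684.16,)]

Reason: COALESCE vs CASE for NULL handling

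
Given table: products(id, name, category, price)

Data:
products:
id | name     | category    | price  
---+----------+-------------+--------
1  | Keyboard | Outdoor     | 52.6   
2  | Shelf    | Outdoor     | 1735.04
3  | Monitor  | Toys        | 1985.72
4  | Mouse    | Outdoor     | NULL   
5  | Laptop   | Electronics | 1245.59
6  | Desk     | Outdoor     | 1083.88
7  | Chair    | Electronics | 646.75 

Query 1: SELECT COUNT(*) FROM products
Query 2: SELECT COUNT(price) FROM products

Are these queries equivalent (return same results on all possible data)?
No, not equivalent

Query 1 returns: [(7,)]
Query 2 returns: [(6,)]

Reason: COUNT(*) includes NULLs, COUNT(column) excludes them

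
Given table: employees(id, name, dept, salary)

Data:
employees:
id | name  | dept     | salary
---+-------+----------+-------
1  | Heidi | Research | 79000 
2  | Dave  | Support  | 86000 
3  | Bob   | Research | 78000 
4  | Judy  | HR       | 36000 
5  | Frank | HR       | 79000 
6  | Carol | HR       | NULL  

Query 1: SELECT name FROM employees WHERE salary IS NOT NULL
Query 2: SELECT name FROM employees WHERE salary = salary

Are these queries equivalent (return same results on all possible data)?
Yes, equivalent

Both queries return: [('Bob',), ('Dave',), ('Frank',), ('Heidi',), ('Judy',)]

Reason: IS NOT NULL vs self-equality (both exclude NULLs)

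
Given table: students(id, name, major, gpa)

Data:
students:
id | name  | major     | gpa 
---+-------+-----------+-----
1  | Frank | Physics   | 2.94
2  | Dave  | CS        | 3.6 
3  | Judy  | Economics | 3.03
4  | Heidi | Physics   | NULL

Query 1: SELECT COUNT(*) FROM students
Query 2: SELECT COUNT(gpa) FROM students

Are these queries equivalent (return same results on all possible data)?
No, not equivalent

Query 1 returns: [(4,)]
Query 2 returns: [(3,)]

Reason: COUNT(*) includes NULLs, COUNT(column) excludes them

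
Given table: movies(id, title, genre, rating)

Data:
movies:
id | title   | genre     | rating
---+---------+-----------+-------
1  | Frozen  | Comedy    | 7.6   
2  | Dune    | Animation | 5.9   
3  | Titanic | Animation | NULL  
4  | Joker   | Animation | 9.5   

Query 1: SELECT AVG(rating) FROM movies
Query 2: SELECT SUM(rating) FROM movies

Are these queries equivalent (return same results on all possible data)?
No, not equivalent

Query 1 returns: [(7.666666666666667,)]
Query 2 returns: [(23.0,)]

Reason: AVG vs SUM give different aggregate values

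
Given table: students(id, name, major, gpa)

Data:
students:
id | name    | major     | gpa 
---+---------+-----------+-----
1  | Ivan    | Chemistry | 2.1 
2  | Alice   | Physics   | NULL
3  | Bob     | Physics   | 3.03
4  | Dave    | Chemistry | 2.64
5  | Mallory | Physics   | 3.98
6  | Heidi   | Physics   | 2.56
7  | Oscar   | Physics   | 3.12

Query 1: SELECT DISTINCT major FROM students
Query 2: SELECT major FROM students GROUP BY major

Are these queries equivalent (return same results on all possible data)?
Yes, equivalent

Both queries return: [('Chemistry',), ('Physics',)]

Reason: Both get unique majors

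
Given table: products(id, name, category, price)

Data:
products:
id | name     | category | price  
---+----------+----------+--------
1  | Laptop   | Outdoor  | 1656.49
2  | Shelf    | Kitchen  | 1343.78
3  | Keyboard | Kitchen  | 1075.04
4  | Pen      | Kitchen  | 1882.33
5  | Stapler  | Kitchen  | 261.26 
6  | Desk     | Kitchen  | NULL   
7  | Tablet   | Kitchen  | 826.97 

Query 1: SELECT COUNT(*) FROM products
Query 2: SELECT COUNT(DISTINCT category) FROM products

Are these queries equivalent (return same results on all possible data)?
No, not equivalent

Query 1 returns: [(7,)]
Query 2 returns: [(2,)]

Reason: COUNT(*) counts rows, COUNT(DISTINCT category) counts unique categorys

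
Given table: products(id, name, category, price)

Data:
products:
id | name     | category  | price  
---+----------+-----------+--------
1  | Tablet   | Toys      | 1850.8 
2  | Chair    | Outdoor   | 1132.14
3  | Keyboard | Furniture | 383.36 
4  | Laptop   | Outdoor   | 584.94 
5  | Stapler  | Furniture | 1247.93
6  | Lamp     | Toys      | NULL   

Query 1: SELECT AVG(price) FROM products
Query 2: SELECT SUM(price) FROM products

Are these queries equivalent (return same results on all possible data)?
No, not equivalent

Query 1 returns: [(1039.834,)]
Query 2 returns: [(5199.17,)]

Reason: AVG vs SUM give different aggregate values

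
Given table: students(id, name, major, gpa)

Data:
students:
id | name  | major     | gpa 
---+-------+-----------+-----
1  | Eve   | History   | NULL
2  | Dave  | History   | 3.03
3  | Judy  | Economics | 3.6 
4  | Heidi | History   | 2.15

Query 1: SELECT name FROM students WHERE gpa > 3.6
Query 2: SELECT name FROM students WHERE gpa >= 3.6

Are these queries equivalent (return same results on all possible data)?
No, not equivalent

Query 1 returns: []
Query 2 returns: [('Judy',)]

Reason: > vs >= gives different results when gpa = 3.6 exists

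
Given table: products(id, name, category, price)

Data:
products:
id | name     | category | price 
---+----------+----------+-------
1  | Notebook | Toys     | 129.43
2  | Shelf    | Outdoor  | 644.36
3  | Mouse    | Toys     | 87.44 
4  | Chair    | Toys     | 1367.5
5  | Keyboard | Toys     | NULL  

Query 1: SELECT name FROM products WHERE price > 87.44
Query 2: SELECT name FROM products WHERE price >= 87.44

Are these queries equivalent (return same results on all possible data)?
No, not equivalent

Query 1 returns: [('Notebook',), ('Shelf',), ('Chair',)]
Query 2 returns: [('Notebook',), ('Shelf',), ('Mouse',), ('Chair',)]

Reason: > vs >= gives different results when price = 87.44 exists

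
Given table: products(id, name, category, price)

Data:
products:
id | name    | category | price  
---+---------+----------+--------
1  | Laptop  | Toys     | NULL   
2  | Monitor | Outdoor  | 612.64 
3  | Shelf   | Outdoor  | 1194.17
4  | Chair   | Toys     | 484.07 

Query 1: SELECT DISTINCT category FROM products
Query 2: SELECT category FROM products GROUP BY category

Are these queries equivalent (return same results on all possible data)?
Yes, equivalent

Both queries return: [('Outdoor',), ('Toys',)]

Reason: Both get unique categorys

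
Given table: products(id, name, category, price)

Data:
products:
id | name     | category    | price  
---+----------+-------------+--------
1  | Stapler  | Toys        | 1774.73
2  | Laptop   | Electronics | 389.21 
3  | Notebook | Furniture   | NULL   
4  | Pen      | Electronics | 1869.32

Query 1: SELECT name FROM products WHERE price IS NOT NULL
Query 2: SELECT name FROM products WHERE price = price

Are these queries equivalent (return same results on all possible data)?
Yes, equivalent

Both queries return: [('Laptop',), ('Pen',), ('Stapler',)]

Reason: IS NOT NULL vs self-equality (both exclude NULLs)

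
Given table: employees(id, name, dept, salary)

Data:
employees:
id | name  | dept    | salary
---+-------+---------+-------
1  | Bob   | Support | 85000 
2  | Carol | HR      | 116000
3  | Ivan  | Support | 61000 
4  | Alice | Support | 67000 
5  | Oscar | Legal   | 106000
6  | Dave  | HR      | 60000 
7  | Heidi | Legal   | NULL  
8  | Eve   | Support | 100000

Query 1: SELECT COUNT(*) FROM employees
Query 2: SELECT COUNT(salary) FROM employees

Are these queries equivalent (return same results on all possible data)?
No, not equivalent

Query 1 returns: [(8,)]
Query 2 returns: [(7,)]

Reason: COUNT(*) includes NULLs, COUNT(column) excludes them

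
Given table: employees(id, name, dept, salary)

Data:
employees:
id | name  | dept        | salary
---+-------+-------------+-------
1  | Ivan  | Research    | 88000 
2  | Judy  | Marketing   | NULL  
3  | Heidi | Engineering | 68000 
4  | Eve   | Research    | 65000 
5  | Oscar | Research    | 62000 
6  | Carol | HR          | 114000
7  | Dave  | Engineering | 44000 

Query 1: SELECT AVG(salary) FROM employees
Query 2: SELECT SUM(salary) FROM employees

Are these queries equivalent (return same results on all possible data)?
No, not equivalent

Query 1 returns: [(73500.0,)]
Query 2 returns: [(441000,)]

Reason: AVG vs SUM give different aggregate values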